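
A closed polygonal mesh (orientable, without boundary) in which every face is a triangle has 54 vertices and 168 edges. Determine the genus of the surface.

2

Every face is a triangle and each edge borders two faces, so 3F = 2·168, giving F = 112.
χ = V − E + F = 54 − 168 + 112 = -2.
For a closed orientable surface χ = 2 − 2g, so g = (2 − (-2))/2 = 2.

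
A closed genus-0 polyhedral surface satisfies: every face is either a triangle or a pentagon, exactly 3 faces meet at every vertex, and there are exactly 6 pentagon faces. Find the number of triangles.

2

Let x be the number of triangles; then F = 6 + x.
Edge–face incidences: 2E = 5·6 + 3·x = 30 + 3x.
Every vertex has degree 3, so 3V = 2E.
Euler: V − E + F = 2 ⇒ (2E)/3 − E + (6 + x) = 2.
Multiply by 6: 2·(2E) − 3·(2E) + 6·(6 + x) = 12, i.e. 36 + 6x − (30 + 3x) = 12.
Collecting terms: 3x + 6 = 12, so 3x = 6, so x = 2.
Then 2E = 30 + 3·2 = 36, so E = 18, V = 2E/3 = 12, F = 6 + 2 = 8.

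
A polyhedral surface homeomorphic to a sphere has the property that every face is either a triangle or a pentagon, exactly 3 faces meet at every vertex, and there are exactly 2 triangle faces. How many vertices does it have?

12

Let x be the number of pentagons; then F = 2 + x.
Edge–face incidences: 2E = 3·2 + 5·x = 6 + 5x.
Every vertex has degree 3, so 3V = 2E.
Euler: V − E + F = 2 ⇒ (2E)/3 − E + (2 + x) = 2.
Multiply by 6: 2·(2E) − 3·(2E) + 6·(2 + x) = 12, i.e. 12 + 6x − (6 + 5x) = 12.
Collecting terms: x + 6 = 12, so x = 6.
Then 2E = 6 + 5·6 = 36, so E = 18, V = 2E/3 = 12, F = 2 + 6 = 8.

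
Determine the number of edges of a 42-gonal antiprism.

168

An antiprism on an n-gon has two n-gon caps and 2n triangles: V = 2·42 = 84, E = 4·42 = 168, F = 2·42 + 2 = 86.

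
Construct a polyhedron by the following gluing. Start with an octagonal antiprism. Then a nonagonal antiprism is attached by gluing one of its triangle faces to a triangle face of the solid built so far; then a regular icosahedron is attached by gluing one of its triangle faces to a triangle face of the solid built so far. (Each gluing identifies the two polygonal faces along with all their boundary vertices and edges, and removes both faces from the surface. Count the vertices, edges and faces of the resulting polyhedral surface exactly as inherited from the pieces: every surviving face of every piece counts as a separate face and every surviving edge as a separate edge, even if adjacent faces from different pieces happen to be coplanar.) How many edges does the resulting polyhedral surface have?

An octagonal antiprism: V=16, E=32, F=18.
Attach a nonagonal antiprism (V=18, E=36, F=20) along a 3-gon: merge 3 vertices and 3 edges, delete both glued faces → V=31, E=65, F=36.
Attach a regular icosahedron (V=12, E=30, F=20) along a 3-gon: merge 3 vertices and 3 edges, delete both glued faces → V=40, E=92, F=54.
Check: V − E + F = 40 − 92 + 54 = 2.

92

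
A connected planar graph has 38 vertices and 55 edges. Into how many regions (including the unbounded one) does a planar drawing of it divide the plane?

Euler's formula for a connected plane graph: V − E + F = 2, so F = 2 − 38 + 55 = 19.

19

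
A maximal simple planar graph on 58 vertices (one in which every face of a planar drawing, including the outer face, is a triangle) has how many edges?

In a plane triangulation 3F = 2E and V − E + F = 2, so E = 3V − 6 = 3·58 − 6 = 168.

168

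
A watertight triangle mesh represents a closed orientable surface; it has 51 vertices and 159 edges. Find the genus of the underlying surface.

2

Every face is a triangle and each edge borders two faces, so 3F = 2·159, giving F = 106.
χ = V − E + F = 51 − 159 + 106 = -2.
For a closed orientable surface χ = 2 − 2g, so g = (2 − (-2))/2 = 2.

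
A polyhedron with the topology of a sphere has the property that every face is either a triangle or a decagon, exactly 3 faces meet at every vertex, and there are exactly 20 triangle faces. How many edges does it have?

90

Let x be the number of decagons; then F = 20 + x.
Edge–face incidences: 2E = 3·20 + 10·x = 60 + 10x.
Every vertex has degree 3, so 3V = 2E.
Euler: V − E + F = 2 ⇒ (2E)/3 − E + (20 + x) = 2.
Multiply by 6: 2·(2E) − 3·(2E) + 6·(20 + x) = 12, i.e. 120 + 6x − (60 + 10x) = 12.
Collecting terms: −4x + 60 = 12, so −4x = −48, so x = 12.
Then 2E = 60 + 10·12 = 180, so E = 90, V = 2E/3 = 60, F = 20 + 12 = 32.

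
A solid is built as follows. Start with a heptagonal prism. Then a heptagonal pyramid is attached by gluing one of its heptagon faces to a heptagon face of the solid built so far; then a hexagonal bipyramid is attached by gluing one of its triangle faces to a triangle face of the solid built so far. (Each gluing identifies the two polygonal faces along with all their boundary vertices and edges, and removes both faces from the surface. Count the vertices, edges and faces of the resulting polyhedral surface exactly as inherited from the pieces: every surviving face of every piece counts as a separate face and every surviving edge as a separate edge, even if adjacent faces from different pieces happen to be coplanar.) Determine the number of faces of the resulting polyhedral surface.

A heptagonal prism: V=14, E=21, F=9.
Attach a heptagonal pyramid (V=8, E=14, F=8) along a 7-gon: merge 7 vertices and 7 edges, delete both glued faces → V=15, E=28, F=15.
Attach a hexagonal bipyramid (V=8, E=18, F=12) along a 3-gon: merge 3 vertices and 3 edges, delete both glued faces → V=20, E=43, F=25.
Check: V − E + F = 20 − 43 + 25 = 2.

25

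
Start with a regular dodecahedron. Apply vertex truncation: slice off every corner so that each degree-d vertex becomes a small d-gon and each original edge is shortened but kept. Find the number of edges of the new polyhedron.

The base solid has V = 20, E = 30, F = 12.
Truncation replaces each original edge-end by a new vertex, so V′ = 2E = 60.
Each original edge survives, and each old vertex of degree d contributes d new edges; summing degrees gives Σd = 2E, so E′ = E + 2E = 3E = 90.
Each original face survives and each original vertex becomes one new face: F′ = F + V = 32.

90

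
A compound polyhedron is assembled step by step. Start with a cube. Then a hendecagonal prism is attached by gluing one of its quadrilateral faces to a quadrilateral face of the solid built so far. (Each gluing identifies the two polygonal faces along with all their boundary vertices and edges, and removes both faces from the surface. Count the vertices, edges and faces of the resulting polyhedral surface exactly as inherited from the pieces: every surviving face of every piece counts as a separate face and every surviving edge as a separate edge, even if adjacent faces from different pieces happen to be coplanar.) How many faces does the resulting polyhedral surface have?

A cube: V=8, E=12, F=6.
Attach a hendecagonal prism (V=22, E=33, F=13) along a 4-gon: merge 4 vertices and 4 edges, delete both glued faces → V=26, E=41, F=17.
Check: V − E + F = 26 − 41 + 17 = 2.

17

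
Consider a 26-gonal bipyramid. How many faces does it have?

A bipyramid over an n-gon has 2n triangular faces and n + 2 vertices: V = 26 + 2 = 28, E = 3·26 = 78, F = 2·26 = 52.

52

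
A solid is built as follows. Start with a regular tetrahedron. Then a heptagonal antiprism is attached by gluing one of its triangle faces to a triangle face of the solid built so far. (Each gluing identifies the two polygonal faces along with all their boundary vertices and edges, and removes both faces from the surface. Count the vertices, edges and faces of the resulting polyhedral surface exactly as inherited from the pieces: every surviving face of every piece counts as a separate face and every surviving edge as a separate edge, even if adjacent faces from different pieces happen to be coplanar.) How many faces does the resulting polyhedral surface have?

18

A regular tetrahedron: V=4, E=6, F=4.
Attach a heptagonal antiprism (V=14, E=28, F=16) along a 3-gon: merge 3 vertices and 3 edges, delete both glued faces → V=15, E=31, F=18.
Check: V − E + F = 15 − 31 + 18 = 2.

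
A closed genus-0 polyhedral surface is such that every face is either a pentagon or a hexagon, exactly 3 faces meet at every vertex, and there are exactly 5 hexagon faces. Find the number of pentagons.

12

Let x be the number of pentagons; then F = 5 + x.
Edge–face incidences: 2E = 6·5 + 5·x = 30 + 5x.
Every vertex has degree 3, so 3V = 2E.
Euler: V − E + F = 2 ⇒ (2E)/3 − E + (5 + x) = 2.
Multiply by 6: 2·(2E) − 3·(2E) + 6·(5 + x) = 12, i.e. 30 + 6x − (30 + 5x) = 12.
Collecting terms: x = 12.
Then 2E = 30 + 5·12 = 90, so E = 45, V = 2E/3 = 30, F = 5 + 12 = 17.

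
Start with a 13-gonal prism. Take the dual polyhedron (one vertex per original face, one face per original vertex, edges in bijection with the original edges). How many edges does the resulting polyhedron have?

39

The base solid has V = 26, E = 39, F = 15.
The dual swaps V and F and preserves E: V′ = F = 15, E′ = E = 39, F′ = V = 26.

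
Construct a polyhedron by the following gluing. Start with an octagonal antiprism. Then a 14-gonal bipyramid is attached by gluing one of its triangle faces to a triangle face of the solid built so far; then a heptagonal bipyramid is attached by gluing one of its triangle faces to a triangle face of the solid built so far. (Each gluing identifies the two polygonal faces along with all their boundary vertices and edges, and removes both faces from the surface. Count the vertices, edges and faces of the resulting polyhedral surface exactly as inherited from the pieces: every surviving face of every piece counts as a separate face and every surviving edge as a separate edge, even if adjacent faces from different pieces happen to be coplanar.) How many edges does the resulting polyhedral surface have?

An octagonal antiprism: V=16, E=32, F=18.
Attach a 14-gonal bipyramid (V=16, E=42, F=28) along a 3-gon: merge 3 vertices and 3 edges, delete both glued faces → V=29, E=71, F=44.
Attach a heptagonal bipyramid (V=9, E=21, F=14) along a 3-gon: merge 3 vertices and 3 edges, delete both glued faces → V=35, E=89, F=56.
Check: V − E + F = 35 − 89 + 56 = 2.

89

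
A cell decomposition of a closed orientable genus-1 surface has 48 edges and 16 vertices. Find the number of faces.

For a closed orientable surface of genus 1, χ = 2 − 2·1 = 0.
F = 0 − V + E = 0 − 16 + 48 = 32.

32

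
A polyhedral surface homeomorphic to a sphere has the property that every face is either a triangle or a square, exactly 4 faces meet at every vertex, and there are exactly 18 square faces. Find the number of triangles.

8

Let x be the number of triangles; then F = 18 + x.
Edge–face incidences: 2E = 4·18 + 3·x = 72 + 3x.
Every vertex has degree 4, so 4V = 2E.
Euler: V − E + F = 2 ⇒ (2E)/4 − E + (18 + x) = 2.
Multiply by 8: 2·(2E) − 4·(2E) + 8·(18 + x) = 16, i.e. 144 + 8x − 2·(72 + 3x) = 16.
Collecting terms: 2x = 16, so x = 8.
Then 2E = 72 + 3·8 = 96, so E = 48, V = 2E/4 = 24, F = 18 + 8 = 26.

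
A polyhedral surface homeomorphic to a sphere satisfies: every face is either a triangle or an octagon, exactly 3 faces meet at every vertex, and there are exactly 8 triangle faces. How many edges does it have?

Let x be the number of octagons; then F = 8 + x.
Edge–face incidences: 2E = 3·8 + 8·x = 24 + 8x.
Every vertex has degree 3, so 3V = 2E.
Euler: V − E + F = 2 ⇒ (2E)/3 − E + (8 + x) = 2.
Multiply by 6: 2·(2E) − 3·(2E) + 6·(8 + x) = 12, i.e. 48 + 6x − (24 + 8x) = 12.
Collecting terms: −2x + 24 = 12, so −2x = −12, so x = 6.
Then 2E = 24 + 8·6 = 72, so E = 36, V = 2E/3 = 24, F = 8 + 6 = 14.

36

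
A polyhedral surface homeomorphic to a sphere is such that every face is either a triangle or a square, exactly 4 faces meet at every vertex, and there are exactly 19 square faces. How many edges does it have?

50

Let x be the number of triangles; then F = 19 + x.
Edge–face incidences: 2E = 4·19 + 3·x = 76 + 3x.
Every vertex has degree 4, so 4V = 2E.
Euler: V − E + F = 2 ⇒ (2E)/4 − E + (19 + x) = 2.
Multiply by 8: 2·(2E) − 4·(2E) + 8·(19 + x) = 16, i.e. 152 + 8x − 2·(76 + 3x) = 16.
Collecting terms: 2x = 16, so x = 8.
Then 2E = 76 + 3·8 = 100, so E = 50, V = 2E/4 = 25, F = 19 + 8 = 27.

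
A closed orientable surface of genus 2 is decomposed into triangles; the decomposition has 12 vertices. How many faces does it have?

χ = 2 − 2·2 = -2, and every face is a triangle so 3F = 2E.
V − E + F = -2 with E = 3F/2 gives 12 − (3/2 − 1)·F = -2, so F = 28 and E = 42.

28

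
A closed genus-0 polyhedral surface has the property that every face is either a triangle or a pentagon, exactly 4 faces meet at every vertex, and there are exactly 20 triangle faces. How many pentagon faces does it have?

Let x be the number of pentagons; then F = 20 + x.
Edge–face incidences: 2E = 3·20 + 5·x = 60 + 5x.
Every vertex has degree 4, so 4V = 2E.
Euler: V − E + F = 2 ⇒ (2E)/4 − E + (20 + x) = 2.
Multiply by 8: 2·(2E) − 4·(2E) + 8·(20 + x) = 16, i.e. 160 + 8x − 2·(60 + 5x) = 16.
Collecting terms: −2x + 40 = 16, so −2x = −24, so x = 12.
Then 2E = 60 + 5·12 = 120, so E = 60, V = 2E/4 = 30, F = 20 + 12 = 32.

12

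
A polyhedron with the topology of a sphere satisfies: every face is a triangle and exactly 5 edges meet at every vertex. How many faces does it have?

20

Each face has 3 edges and each edge borders two faces, so 2E = 3F.
Each vertex has degree 5, so 5V = 2E and hence V = 3F/5.
Euler: V − E + F = 2 ⇒ (3F/5) − (3F/2) + F = 2.
Multiply by 10: (6 − 15 + 10)F = 20, i.e. 1F = 20.
So F = 20, E = 3·20/2 = 30, V = 3·20/5 = 12.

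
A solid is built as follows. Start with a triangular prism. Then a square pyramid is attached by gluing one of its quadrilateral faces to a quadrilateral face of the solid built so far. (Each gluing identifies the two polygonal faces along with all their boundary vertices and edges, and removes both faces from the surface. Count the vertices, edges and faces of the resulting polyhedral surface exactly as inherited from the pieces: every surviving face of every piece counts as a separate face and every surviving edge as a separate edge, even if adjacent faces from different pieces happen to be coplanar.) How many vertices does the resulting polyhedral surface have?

7

A triangular prism: V=6, E=9, F=5.
Attach a square pyramid (V=5, E=8, F=5) along a 4-gon: merge 4 vertices and 4 edges, delete both glued faces → V=7, E=13, F=8.
Check: V − E + F = 7 − 13 + 8 = 2.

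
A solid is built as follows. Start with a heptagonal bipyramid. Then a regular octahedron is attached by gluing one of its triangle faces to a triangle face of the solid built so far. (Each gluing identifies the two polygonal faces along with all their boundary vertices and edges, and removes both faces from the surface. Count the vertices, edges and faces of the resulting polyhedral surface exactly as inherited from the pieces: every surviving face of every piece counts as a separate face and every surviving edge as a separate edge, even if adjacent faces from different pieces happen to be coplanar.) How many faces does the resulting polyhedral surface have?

20

A heptagonal bipyramid: V=9, E=21, F=14.
Attach a regular octahedron (V=6, E=12, F=8) along a 3-gon: merge 3 vertices and 3 edges, delete both glued faces → V=12, E=30, F=20.
Check: V − E + F = 12 − 30 + 20 = 2.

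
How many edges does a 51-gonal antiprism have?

204

An antiprism on an n-gon has two n-gon caps and 2n triangles: V = 2·51 = 102, E = 4·51 = 204, F = 2·51 + 2 = 104.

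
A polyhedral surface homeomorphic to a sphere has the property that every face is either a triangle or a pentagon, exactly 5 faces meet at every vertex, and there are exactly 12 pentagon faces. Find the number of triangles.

80

Let x be the number of triangles; then F = 12 + x.
Edge–face incidences: 2E = 5·12 + 3·x = 60 + 3x.
Every vertex has degree 5, so 5V = 2E.
Euler: V − E + F = 2 ⇒ (2E)/5 − E + (12 + x) = 2.
Multiply by 10: 2·(2E) − 5·(2E) + 10·(12 + x) = 20, i.e. 120 + 10x − 3·(60 + 3x) = 20.
Collecting terms: x − 60 = 20, so x = 80.
Then 2E = 60 + 3·80 = 300, so E = 150, V = 2E/5 = 60, F = 12 + 80 = 92.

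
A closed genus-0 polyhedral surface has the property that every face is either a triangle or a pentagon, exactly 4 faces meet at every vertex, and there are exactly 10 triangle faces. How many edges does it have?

20

Let x be the number of pentagons; then F = 10 + x.
Edge–face incidences: 2E = 3·10 + 5·x = 30 + 5x.
Every vertex has degree 4, so 4V = 2E.
Euler: V − E + F = 2 ⇒ (2E)/4 − E + (10 + x) = 2.
Multiply by 8: 2·(2E) − 4·(2E) + 8·(10 + x) = 16, i.e. 80 + 8x − 2·(30 + 5x) = 16.
Collecting terms: −2x + 20 = 16, so −2x = −4, so x = 2.
Then 2E = 30 + 5·2 = 40, so E = 20, V = 2E/4 = 10, F = 10 + 2 = 12.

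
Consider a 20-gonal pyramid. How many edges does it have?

40

A pyramid on an n-gon base has one n-gon and n triangles: V = 20 + 1 = 21, E = 2·20 = 40, F = 20 + 1 = 21.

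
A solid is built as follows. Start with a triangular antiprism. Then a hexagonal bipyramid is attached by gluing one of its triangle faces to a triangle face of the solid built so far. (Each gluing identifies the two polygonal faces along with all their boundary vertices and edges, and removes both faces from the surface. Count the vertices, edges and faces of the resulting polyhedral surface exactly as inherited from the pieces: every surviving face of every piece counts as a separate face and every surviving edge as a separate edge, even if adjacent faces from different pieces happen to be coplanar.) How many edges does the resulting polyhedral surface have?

27

A triangular antiprism: V=6, E=12, F=8.
Attach a hexagonal bipyramid (V=8, E=18, F=12) along a 3-gon: merge 3 vertices and 3 edges, delete both glued faces → V=11, E=27, F=18.
Check: V − E + F = 11 − 27 + 18 = 2.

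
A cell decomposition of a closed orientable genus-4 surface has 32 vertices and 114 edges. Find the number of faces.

76

For a closed orientable surface of genus 4, χ = 2 − 2·4 = -6.
F = -6 − V + E = -6 − 32 + 114 = 76.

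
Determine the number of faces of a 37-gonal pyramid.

A pyramid on an n-gon base has one n-gon and n triangles: V = 37 + 1 = 38, E = 2·37 = 74, F = 37 + 1 = 38.
Check: V − E + F = 38 − 74 + 38 = 2.

38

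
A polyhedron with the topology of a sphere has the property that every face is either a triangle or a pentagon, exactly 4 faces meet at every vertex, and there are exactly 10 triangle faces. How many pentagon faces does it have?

2

Let x be the number of pentagons; then F = 10 + x.
Edge–face incidences: 2E = 3·10 + 5·x = 30 + 5x.
Every vertex has degree 4, so 4V = 2E.
Euler: V − E + F = 2 ⇒ (2E)/4 − E + (10 + x) = 2.
Multiply by 8: 2·(2E) − 4·(2E) + 8·(10 + x) = 16, i.e. 80 + 8x − 2·(30 + 5x) = 16.
Collecting terms: −2x + 20 = 16, so −2x = −4, so x = 2.
Then 2E = 30 + 5·2 = 40, so E = 20, V = 2E/4 = 10, F = 10 + 2 = 12.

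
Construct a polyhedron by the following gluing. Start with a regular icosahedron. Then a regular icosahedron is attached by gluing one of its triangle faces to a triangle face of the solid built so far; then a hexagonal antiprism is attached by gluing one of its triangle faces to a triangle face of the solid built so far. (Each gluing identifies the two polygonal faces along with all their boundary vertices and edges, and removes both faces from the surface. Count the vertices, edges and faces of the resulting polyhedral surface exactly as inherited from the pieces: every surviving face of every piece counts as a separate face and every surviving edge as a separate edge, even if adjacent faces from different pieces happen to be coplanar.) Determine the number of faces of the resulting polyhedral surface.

50

A regular icosahedron: V=12, E=30, F=20.
Attach a regular icosahedron (V=12, E=30, F=20) along a 3-gon: merge 3 vertices and 3 edges, delete both glued faces → V=21, E=57, F=38.
Attach a hexagonal antiprism (V=12, E=24, F=14) along a 3-gon: merge 3 vertices and 3 edges, delete both glued faces → V=30, E=78, F=50.
Check: V − E + F = 30 − 78 + 50 = 2.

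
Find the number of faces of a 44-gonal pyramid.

A pyramid on an n-gon base has one n-gon and n triangles: V = 44 + 1 = 45, E = 2·44 = 88, F = 44 + 1 = 45.

45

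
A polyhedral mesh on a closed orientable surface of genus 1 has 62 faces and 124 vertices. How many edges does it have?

186

For a closed orientable surface of genus 1, χ = 2 − 2·1 = 0.
E = V + F − (0) = 124 + 62 − (0) = 186.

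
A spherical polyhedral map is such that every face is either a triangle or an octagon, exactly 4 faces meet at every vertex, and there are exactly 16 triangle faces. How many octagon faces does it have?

2

Let x be the number of octagons; then F = 16 + x.
Edge–face incidences: 2E = 3·16 + 8·x = 48 + 8x.
Every vertex has degree 4, so 4V = 2E.
Euler: V − E + F = 2 ⇒ (2E)/4 − E + (16 + x) = 2.
Multiply by 8: 2·(2E) − 4·(2E) + 8·(16 + x) = 16, i.e. 128 + 8x − 2·(48 + 8x) = 16.
Collecting terms: −8x + 32 = 16, so −8x = −16, so x = 2.
Then 2E = 48 + 8·2 = 64, so E = 32, V = 2E/4 = 16, F = 16 + 2 = 18.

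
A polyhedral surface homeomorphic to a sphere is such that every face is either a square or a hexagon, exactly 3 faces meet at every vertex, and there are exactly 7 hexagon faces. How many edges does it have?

Let x be the number of squares; then F = 7 + x.
Edge–face incidences: 2E = 6·7 + 4·x = 42 + 4x.
Every vertex has degree 3, so 3V = 2E.
Euler: V − E + F = 2 ⇒ (2E)/3 − E + (7 + x) = 2.
Multiply by 6: 2·(2E) − 3·(2E) + 6·(7 + x) = 12, i.e. 42 + 6x − (42 + 4x) = 12.
Collecting terms: 2x = 12, so x = 6.
Then 2E = 42 + 4·6 = 66, so E = 33, V = 2E/3 = 22, F = 7 + 6 = 13.

33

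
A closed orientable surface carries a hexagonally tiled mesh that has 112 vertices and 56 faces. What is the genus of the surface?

1

Every face is a hexagon, so 2E = 6·56 = 336, giving E = 168.
χ = V − E + F = 112 − 168 + 56 = 0.
For a closed orientable surface χ = 2 − 2g, so g = (2 − (0))/2 = 1.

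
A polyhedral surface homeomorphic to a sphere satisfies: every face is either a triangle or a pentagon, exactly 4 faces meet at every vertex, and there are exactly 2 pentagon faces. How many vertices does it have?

10

Let x be the number of triangles; then F = 2 + x.
Edge–face incidences: 2E = 5·2 + 3·x = 10 + 3x.
Every vertex has degree 4, so 4V = 2E.
Euler: V − E + F = 2 ⇒ (2E)/4 − E + (2 + x) = 2.
Multiply by 8: 2·(2E) − 4·(2E) + 8·(2 + x) = 16, i.e. 16 + 8x − 2·(10 + 3x) = 16.
Collecting terms: 2x − 4 = 16, so 2x = 20, so x = 10.
Then 2E = 10 + 3·10 = 40, so E = 20, V = 2E/4 = 10, F = 2 + 10 = 12.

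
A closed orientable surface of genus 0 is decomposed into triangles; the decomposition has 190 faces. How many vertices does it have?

χ = 2 − 2·0 = 2, and every face is a triangle so 3F = 2E.
E = 3·190/2 = 285. Then V = 2 + E − F = 2 + 285 − 190 = 97.

97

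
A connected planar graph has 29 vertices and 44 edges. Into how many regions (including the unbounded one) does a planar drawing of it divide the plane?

17

Euler's formula for a connected plane graph: V − E + F = 2, so F = 2 − 29 + 44 = 17.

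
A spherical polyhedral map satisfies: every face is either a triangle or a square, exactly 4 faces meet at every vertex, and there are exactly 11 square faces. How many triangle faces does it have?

Let x be the number of triangles; then F = 11 + x.
Edge–face incidences: 2E = 4·11 + 3·x = 44 + 3x.
Every vertex has degree 4, so 4V = 2E.
Euler: V − E + F = 2 ⇒ (2E)/4 − E + (11 + x) = 2.
Multiply by 8: 2·(2E) − 4·(2E) + 8·(11 + x) = 16, i.e. 88 + 8x − 2·(44 + 3x) = 16.
Collecting terms: 2x = 16, so x = 8.
Then 2E = 44 + 3·8 = 68, so E = 34, V = 2E/4 = 17, F = 11 + 8 = 19.

8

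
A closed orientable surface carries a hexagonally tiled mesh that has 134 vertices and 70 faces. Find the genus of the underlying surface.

Every face is a hexagon, so 2E = 6·70 = 420, giving E = 210.
χ = V − E + F = 134 − 210 + 70 = -6.
For a closed orientable surface χ = 2 − 2g, so g = (2 − (-6))/2 = 4.

4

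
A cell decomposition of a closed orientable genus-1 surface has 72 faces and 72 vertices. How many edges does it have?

144

For a closed orientable surface of genus 1, χ = 2 − 2·1 = 0.
E = V + F − (0) = 72 + 72 − (0) = 144.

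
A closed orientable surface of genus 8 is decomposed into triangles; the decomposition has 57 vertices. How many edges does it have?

χ = 2 − 2·8 = -14, and every face is a triangle so 3F = 2E.
V − E + F = -14 with E = 3F/2 gives 57 − (3/2 − 1)·F = -14, so F = 142 and E = 213.

213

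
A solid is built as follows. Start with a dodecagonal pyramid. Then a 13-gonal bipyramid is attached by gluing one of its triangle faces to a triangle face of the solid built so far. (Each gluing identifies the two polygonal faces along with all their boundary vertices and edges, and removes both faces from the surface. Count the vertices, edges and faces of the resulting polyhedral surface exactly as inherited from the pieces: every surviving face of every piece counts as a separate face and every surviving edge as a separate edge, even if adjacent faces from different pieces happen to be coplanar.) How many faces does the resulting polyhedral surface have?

A dodecagonal pyramid: V=13, E=24, F=13.
Attach a 13-gonal bipyramid (V=15, E=39, F=26) along a 3-gon: merge 3 vertices and 3 edges, delete both glued faces → V=25, E=60, F=37.
Check: V − E + F = 25 − 60 + 37 = 2.

37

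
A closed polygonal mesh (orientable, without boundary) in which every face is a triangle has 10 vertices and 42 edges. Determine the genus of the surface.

3

Every face is a triangle and each edge borders two faces, so 3F = 2·42, giving F = 28.
χ = V − E + F = 10 − 42 + 28 = -4.
For a closed orientable surface χ = 2 − 2g, so g = (2 − (-4))/2 = 3.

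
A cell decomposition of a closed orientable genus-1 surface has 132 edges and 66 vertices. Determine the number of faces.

For a closed orientable surface of genus 1, χ = 2 − 2·1 = 0.
F = 0 − V + E = 0 − 66 + 132 = 66.

66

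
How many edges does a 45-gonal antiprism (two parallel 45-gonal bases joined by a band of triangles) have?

An antiprism on an n-gon has two n-gon caps and 2n triangles: V = 2·45 = 90, E = 4·45 = 180, F = 2·45 + 2 = 92.

180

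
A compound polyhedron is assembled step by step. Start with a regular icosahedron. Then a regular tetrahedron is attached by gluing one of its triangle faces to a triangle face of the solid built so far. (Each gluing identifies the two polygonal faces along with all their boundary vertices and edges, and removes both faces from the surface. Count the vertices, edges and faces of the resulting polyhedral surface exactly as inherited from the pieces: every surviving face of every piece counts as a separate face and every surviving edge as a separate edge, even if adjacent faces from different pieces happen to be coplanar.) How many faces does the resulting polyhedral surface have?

22

A regular icosahedron: V=12, E=30, F=20.
Attach a regular tetrahedron (V=4, E=6, F=4) along a 3-gon: merge 3 vertices and 3 edges, delete both glued faces → V=13, E=33, F=22.
Check: V − E + F = 13 − 33 + 22 = 2.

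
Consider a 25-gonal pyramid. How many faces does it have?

A pyramid on an n-gon base has one n-gon and n triangles: V = 25 + 1 = 26, E = 2·25 = 50, F = 25 + 1 = 26.

26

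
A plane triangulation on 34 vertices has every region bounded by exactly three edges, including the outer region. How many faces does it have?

In a plane triangulation 3F = 2E and V − E + F = 2, so F = 2V − 4 = 2·34 − 4 = 64.

64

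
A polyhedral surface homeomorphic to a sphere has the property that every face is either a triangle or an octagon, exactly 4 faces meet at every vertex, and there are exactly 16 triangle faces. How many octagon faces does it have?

2

Let x be the number of octagons; then F = 16 + x.
Edge–face incidences: 2E = 3·16 + 8·x = 48 + 8x.
Every vertex has degree 4, so 4V = 2E.
Euler: V − E + F = 2 ⇒ (2E)/4 − E + (16 + x) = 2.
Multiply by 8: 2·(2E) − 4·(2E) + 8·(16 + x) = 16, i.e. 128 + 8x − 2·(48 + 8x) = 16.
Collecting terms: −8x + 32 = 16, so −8x = −16, so x = 2.
Then 2E = 48 + 8·2 = 64, so E = 32, V = 2E/4 = 16, F = 16 + 2 = 18.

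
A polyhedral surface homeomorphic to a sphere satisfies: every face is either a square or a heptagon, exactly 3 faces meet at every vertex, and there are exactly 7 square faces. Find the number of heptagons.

2

Let x be the number of heptagons; then F = 7 + x.
Edge–face incidences: 2E = 4·7 + 7·x = 28 + 7x.
Every vertex has degree 3, so 3V = 2E.
Euler: V − E + F = 2 ⇒ (2E)/3 − E + (7 + x) = 2.
Multiply by 6: 2·(2E) − 3·(2E) + 6·(7 + x) = 12, i.e. 42 + 6x − (28 + 7x) = 12.
Collecting terms: −x + 14 = 12, so −x = −2, so x = 2.
Then 2E = 28 + 7·2 = 42, so E = 21, V = 2E/3 = 14, F = 7 + 2 = 9.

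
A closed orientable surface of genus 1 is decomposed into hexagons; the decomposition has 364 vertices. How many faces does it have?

χ = 2 − 2·1 = 0, and every face is a hexagon so 6F = 2E.
V − E + F = 0 with E = 6F/2 gives 364 − (6/2 − 1)·F = 0, so F = 182 and E = 546.

182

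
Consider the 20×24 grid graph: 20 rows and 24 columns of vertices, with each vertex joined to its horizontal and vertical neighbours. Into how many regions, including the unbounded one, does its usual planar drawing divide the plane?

The grid has V = 20·24 = 480 vertices and E = 20·23 + 24·19 = 916 edges.
F = 2 − V + E = 2 − 480 + 916 = 438.

438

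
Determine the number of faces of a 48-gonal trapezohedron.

The n-trapezohedron (dual of the n-antiprism) has V = 2·48 + 2 = 98, E = 4·48 = 192, F = 2·48 = 96.

96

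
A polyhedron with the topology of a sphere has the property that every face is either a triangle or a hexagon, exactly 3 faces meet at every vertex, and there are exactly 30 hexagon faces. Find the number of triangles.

Let x be the number of triangles; then F = 30 + x.
Edge–face incidences: 2E = 6·30 + 3·x = 180 + 3x.
Every vertex has degree 3, so 3V = 2E.
Euler: V − E + F = 2 ⇒ (2E)/3 − E + (30 + x) = 2.
Multiply by 6: 2·(2E) − 3·(2E) + 6·(30 + x) = 12, i.e. 180 + 6x − (180 + 3x) = 12.
Collecting terms: 3x = 12, so x = 4.
Then 2E = 180 + 3·4 = 192, so E = 96, V = 2E/3 = 64, F = 30 + 4 = 34.

4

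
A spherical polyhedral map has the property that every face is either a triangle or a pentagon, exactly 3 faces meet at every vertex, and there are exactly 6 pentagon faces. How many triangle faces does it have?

2

Let x be the number of triangles; then F = 6 + x.
Edge–face incidences: 2E = 5·6 + 3·x = 30 + 3x.
Every vertex has degree 3, so 3V = 2E.
Euler: V − E + F = 2 ⇒ (2E)/3 − E + (6 + x) = 2.
Multiply by 6: 2·(2E) − 3·(2E) + 6·(6 + x) = 12, i.e. 36 + 6x − (30 + 3x) = 12.
Collecting terms: 3x + 6 = 12, so 3x = 6, so x = 2.
Then 2E = 30 + 3·2 = 36, so E = 18, V = 2E/3 = 12, F = 6 + 2 = 8.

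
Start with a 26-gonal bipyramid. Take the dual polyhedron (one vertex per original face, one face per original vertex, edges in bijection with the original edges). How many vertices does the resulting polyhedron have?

The base solid has V = 28, E = 78, F = 52.
The dual swaps V and F and preserves E: V′ = F = 52, E′ = E = 78, F′ = V = 28.

52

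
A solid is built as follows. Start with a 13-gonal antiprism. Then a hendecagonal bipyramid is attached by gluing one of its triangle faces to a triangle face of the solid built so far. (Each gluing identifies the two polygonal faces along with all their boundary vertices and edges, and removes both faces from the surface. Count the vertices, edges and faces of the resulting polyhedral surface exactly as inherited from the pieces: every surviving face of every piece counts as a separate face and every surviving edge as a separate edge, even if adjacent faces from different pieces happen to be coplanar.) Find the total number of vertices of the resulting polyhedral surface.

A 13-gonal antiprism: V=26, E=52, F=28.
Attach a hendecagonal bipyramid (V=13, E=33, F=22) along a 3-gon: merge 3 vertices and 3 edges, delete both glued faces → V=36, E=82, F=48.
Check: V − E + F = 36 − 82 + 48 = 2.

36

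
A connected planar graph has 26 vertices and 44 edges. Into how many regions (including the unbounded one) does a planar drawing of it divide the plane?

Euler's formula for a connected plane graph: V − E + F = 2, so F = 2 − 26 + 44 = 20.

20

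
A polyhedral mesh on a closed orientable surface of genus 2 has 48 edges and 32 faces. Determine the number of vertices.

For a closed orientable surface of genus 2, χ = 2 − 2·2 = -2.
V = -2 + E − F = -2 + 48 − 32 = 14.

14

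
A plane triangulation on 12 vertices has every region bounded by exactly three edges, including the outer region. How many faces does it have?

In a plane triangulation 3F = 2E and V − E + F = 2, so F = 2V − 4 = 2·12 − 4 = 20.

20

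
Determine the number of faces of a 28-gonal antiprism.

58

An antiprism on an n-gon has two n-gon caps and 2n triangles: V = 2·28 = 56, E = 4·28 = 112, F = 2·28 + 2 = 58.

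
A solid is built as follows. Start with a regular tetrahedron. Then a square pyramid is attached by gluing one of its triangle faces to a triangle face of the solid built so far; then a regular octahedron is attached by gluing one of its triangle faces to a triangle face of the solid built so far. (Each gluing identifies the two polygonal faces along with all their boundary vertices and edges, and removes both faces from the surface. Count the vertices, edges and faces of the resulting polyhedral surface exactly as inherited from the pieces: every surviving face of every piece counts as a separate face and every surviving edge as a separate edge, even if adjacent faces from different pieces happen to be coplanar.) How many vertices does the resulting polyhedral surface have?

9

A regular tetrahedron: V=4, E=6, F=4.
Attach a square pyramid (V=5, E=8, F=5) along a 3-gon: merge 3 vertices and 3 edges, delete both glued faces → V=6, E=11, F=7.
Attach a regular octahedron (V=6, E=12, F=8) along a 3-gon: merge 3 vertices and 3 edges, delete both glued faces → V=9, E=20, F=13.
Check: V − E + F = 9 − 20 + 13 = 2.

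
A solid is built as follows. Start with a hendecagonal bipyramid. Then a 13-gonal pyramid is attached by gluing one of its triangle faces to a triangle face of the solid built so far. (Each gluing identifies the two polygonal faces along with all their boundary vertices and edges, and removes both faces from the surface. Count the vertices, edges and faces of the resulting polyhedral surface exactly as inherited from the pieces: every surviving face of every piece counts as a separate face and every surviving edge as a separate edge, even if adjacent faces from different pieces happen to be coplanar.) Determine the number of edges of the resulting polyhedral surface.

56

A hendecagonal bipyramid: V=13, E=33, F=22.
Attach a 13-gonal pyramid (V=14, E=26, F=14) along a 3-gon: merge 3 vertices and 3 edges, delete both glued faces → V=24, E=56, F=34.
Check: V − E + F = 24 − 56 + 34 = 2.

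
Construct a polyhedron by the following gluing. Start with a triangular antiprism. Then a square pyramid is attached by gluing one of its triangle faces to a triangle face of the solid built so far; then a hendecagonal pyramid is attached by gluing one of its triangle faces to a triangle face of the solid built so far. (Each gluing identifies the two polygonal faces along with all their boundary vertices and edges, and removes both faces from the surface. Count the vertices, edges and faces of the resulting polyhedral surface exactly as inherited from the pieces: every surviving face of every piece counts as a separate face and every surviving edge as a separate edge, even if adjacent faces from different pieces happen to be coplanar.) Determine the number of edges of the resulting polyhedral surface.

A triangular antiprism: V=6, E=12, F=8.
Attach a square pyramid (V=5, E=8, F=5) along a 3-gon: merge 3 vertices and 3 edges, delete both glued faces → V=8, E=17, F=11.
Attach a hendecagonal pyramid (V=12, E=22, F=12) along a 3-gon: merge 3 vertices and 3 edges, delete both glued faces → V=17, E=36, F=21.
Check: V − E + F = 17 − 36 + 21 = 2.

36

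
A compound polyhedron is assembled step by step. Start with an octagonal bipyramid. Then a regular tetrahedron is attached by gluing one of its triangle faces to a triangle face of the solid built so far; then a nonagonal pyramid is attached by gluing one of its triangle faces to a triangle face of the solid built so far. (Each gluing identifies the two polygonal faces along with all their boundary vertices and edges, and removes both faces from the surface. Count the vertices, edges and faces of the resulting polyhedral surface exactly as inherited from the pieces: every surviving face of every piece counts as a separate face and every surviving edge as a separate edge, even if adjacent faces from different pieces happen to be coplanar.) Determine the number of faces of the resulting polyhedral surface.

26

An octagonal bipyramid: V=10, E=24, F=16.
Attach a regular tetrahedron (V=4, E=6, F=4) along a 3-gon: merge 3 vertices and 3 edges, delete both glued faces → V=11, E=27, F=18.
Attach a nonagonal pyramid (V=10, E=18, F=10) along a 3-gon: merge 3 vertices and 3 edges, delete both glued faces → V=18, E=42, F=26.
Check: V − E + F = 18 − 42 + 26 = 2.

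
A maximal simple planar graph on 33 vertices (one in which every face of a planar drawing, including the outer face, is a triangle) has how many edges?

In a plane triangulation 3F = 2E and V − E + F = 2, so E = 3V − 6 = 3·33 − 6 = 93.

93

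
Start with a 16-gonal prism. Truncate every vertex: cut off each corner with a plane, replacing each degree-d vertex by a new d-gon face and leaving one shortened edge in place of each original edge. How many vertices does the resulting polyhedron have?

96

The base solid has V = 32, E = 48, F = 18.
Truncation replaces each original edge-end by a new vertex, so V′ = 2E = 96.
Each original edge survives, and each old vertex of degree d contributes d new edges; summing degrees gives Σd = 2E, so E′ = E + 2E = 3E = 144.
Each original face survives and each original vertex becomes one new face: F′ = F + V = 50.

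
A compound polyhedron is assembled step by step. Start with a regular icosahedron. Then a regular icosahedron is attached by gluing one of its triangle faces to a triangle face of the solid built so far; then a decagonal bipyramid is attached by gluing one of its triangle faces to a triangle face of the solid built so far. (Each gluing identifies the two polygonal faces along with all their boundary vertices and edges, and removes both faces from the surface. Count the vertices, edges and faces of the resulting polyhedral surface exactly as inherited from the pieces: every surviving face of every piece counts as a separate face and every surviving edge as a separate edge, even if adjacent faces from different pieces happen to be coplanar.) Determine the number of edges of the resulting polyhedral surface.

A regular icosahedron: V=12, E=30, F=20.
Attach a regular icosahedron (V=12, E=30, F=20) along a 3-gon: merge 3 vertices and 3 edges, delete both glued faces → V=21, E=57, F=38.
Attach a decagonal bipyramid (V=12, E=30, F=20) along a 3-gon: merge 3 vertices and 3 edges, delete both glued faces → V=30, E=84, F=56.
Check: V − E + F = 30 − 84 + 56 = 2.

84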